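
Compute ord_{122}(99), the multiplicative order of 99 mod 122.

Since 99 ∈ (Z/122Z)^×, its order divides φ(122) = φ(2)·φ(61) = 1·60 = 60 = 2^2 · 3 · 5.
Divisors of 60: 1, 2, 3, 4, 5, 6, 10, 12, 15, 20, 30, 60.
Test each divisor d:
99^1 ≡ 99 (mod 122)
99^2 ≡ 41 (mod 122)
99^3 ≡ 33 (mod 122)
99^4 ≡ 95 (mod 122)
99^5 ≡ 11 (mod 122)
99^6 ≡ 113 (mod 122)
99^10 ≡ 121 (mod 122)
99^12 ≡ 81 (mod 122)
99^15 ≡ 111 (mod 122)
99^20 ≡ 1 (mod 122) ✓
The smallest such exponent is 20, so the order of 99 is 20.

20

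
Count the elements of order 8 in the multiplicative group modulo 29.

0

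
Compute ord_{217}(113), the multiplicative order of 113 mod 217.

15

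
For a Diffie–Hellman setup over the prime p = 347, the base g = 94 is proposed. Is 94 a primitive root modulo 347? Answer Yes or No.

No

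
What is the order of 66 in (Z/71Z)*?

By Lagrange's theorem, ord_71(66) divides φ(71) = 71 − 1 = 70 = 2 · 5 · 7.
Divisors of 70: 1, 2, 5, 7, 10, 14, 35, 70.
Evaluate successive powers at the divisors of 70:
66^1 ≡ 66 (mod 71)
66^2 ≡ 25 (mod 71)
66^5 ≡ 70 (mod 71)
66^7 ≡ 46 (mod 71)
66^10 ≡ 1 (mod 71) ✓
Hence ord(66) = 10.

10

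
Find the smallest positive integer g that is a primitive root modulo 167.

φ(167) = 167 − 1 = 166 = 2 · 83.
Test candidates g = 2, 3, … against the prime factors q ∈ {2, 83} of φ(167): g is a generator iff g^(166/q) ≢ 1 for every such q.
g = 2: 2^83 ≡ 1 — hits 1, so not a primitive root.
g = 3: 3^83 ≡ 1 — hits 1, so not a primitive root.
g = 4: 4^83 ≡ 1 — hits 1, so not a primitive root.
g = 5: 5^83 ≡ 166; 5^2 ≡ 25 — none is 1, so 5 is a primitive root.
So 5 is the smallest generator of (Z/167Z)^×.

5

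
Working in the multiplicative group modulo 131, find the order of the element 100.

65

Since 100 ∈ (Z/131Z)^×, its order divides φ(131) = 131 − 1 = 130 = 2 · 5 · 13.
Divisors of 130: 1, 2, 5, 10, 13, 26, 65, 130.
Check 100^d mod 131 for each divisor in increasing order:
100^1 ≡ 100 (mod 131)
100^2 ≡ 44 (mod 131)
100^5 ≡ 113 (mod 131)
100^10 ≡ 62 (mod 131)
100^13 ≡ 58 (mod 131)
100^26 ≡ 89 (mod 131)
100^65 ≡ 1 (mod 131) ✓
Therefore the multiplicative order of 100 modulo 131 is 65.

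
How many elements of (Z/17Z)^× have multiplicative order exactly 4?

2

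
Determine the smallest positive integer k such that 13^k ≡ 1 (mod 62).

30

By Lagrange's theorem, ord_62(13) divides φ(62) = φ(2)·φ(31) = 1·30 = 30 = 2 · 3 · 5.
Divisors of 30: 1, 2, 3, 5, 6, 10, 15, 30.
Check 13^d mod 62 for each divisor in increasing order:
13^1 ≡ 13 (mod 62)
13^2 ≡ 45 (mod 62)
13^3 ≡ 27 (mod 62)
13^5 ≡ 37 (mod 62)
13^6 ≡ 47 (mod 62)
13^10 ≡ 5 (mod 62)
13^15 ≡ 61 (mod 62)
13^30 ≡ 1 (mod 62) ✓
So ord_62(13) = 30.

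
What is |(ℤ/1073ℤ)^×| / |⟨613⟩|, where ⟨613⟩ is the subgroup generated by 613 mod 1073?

8

ord(613) | φ(1073) = φ(29·37) = (29−1)·(37−1) = 28·36 = 1008 = 2^4 · 3^2 · 7.
Divisors of 1008: 1, 2, 3, 4, 6, 7, 8, 9, 12, 14, 16, 18, 21, 24, 28, 36, 42, 48, 56, 63, 72, 84, 112, 126, 144, 168, 252, 336, 504, 1008.
Compute 613^d (mod 1073) for the divisors d until we hit 1:
613^1 ≡ 613
613^2 ≡ 219
613^3 ≡ 122
613^4 ≡ 749
613^6 ≡ 935
613^7 ≡ 173
613^8 ≡ 895
613^9 ≡ 332
613^12 ≡ 803
613^14 ≡ 958
613^16 ≡ 567
613^18 ≡ 778
613^21 ≡ 492
613^24 ≡ 1009
613^28 ≡ 349
613^36 ≡ 112
613^42 ≡ 639
613^48 ≡ 877
613^56 ≡ 552
613^63 ≡ 1072
613^72 ≡ 741
613^84 ≡ 581
613^112 ≡ 1045
613^126 ≡ 1
The order of 613 is 126, so the subgroup it generates has 126 elements.
The index is φ(1073) / ord(613) = 1008 / 126 = 8.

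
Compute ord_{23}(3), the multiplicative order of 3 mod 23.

11

Since 3 ∈ (Z/23Z)^×, its order divides φ(23) = 23 − 1 = 22 = 2 · 11.
Divisors of 22: 1, 2, 11, 22.
Compute 3^d (mod 23) for the divisors d until we hit 1:
3^1 ≡ 3 (mod 23)
3^2 ≡ 9 (mod 23)
3^11 ≡ 1 (mod 23) ✓
Hence ord(3) = 11.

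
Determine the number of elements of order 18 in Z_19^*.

φ(19) = 19 − 1 = 18 = 2 · 3^2.
In a cyclic group of order 18, there are φ(d) elements of order d for each divisor d of 18, and zero for non-divisors.
18 = 2 · 3^2 divides 18, and φ(18) = 6.

6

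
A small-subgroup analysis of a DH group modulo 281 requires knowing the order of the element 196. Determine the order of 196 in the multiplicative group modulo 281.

By Lagrange's theorem, ord_281(196) divides φ(281) = 281 − 1 = 280 = 2^3 · 5 · 7.
Divisors of 280: 1, 2, 4, 5, 7, 8, 10, 14, 20, 28, 35, 40, 56, 70, 140, 280.
Check 196^d mod 281 for each divisor in increasing order:
196^1 ≡ 196
196^2 ≡ 200
196^4 ≡ 98
196^5 ≡ 100
196^7 ≡ 49
196^8 ≡ 50
196^10 ≡ 165
196^14 ≡ 153
196^20 ≡ 249
196^28 ≡ 86
196^35 ≡ 280
196^40 ≡ 181
196^56 ≡ 90
196^70 ≡ 1
Therefore the multiplicative order of 196 modulo 281 is 70.

70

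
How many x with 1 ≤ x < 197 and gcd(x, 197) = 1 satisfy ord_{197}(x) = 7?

6

φ(197) = 197 − 1 = 196 = 2^2 · 7^2.
(Z/197Z)^× is cyclic (|G| = 196); a cyclic group of order m has exactly φ(d) elements of each order d | m, and none otherwise.
7 | 196, and φ(7) = 7 − 1 = 6.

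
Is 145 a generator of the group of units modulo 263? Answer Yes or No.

φ(263) = 263 − 1 = 262 = 2 · 131.
Test 145^(262/q) mod 263 for each prime factor q of 262:
145^131 ≡ 1 (mod 263)  [q = 2: ≡ 1 ✗]
145^2 ≡ 248 (mod 263)  [q = 131: ≢ 1 ✓]
The check at q = 2 fails, so 145 generates a proper subgroup.

No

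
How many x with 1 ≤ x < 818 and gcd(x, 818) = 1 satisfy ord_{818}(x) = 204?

64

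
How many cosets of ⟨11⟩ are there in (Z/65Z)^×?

4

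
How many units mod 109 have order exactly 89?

φ(109) = 109 − 1 = 108 = 2^2 · 3^3.
Since (Z/109Z)^× is cyclic of order 108, the number of elements of order d is φ(d) when d | 108 and 0 otherwise.
Here 108 is not a multiple of 89, so there are no elements of order 89.

0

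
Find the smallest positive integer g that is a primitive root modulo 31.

φ(31) = 31 − 1 = 30 = 2 · 3 · 5.
g is a primitive root iff g^(30/q) ≢ 1 (mod 31) for each prime q ∈ {2, 3, 5}.
g = 2: 2^15 ≡ 1 — hits 1, so not a primitive root.
g = 3: 3^15 ≡ 30; 3^10 ≡ 25; 3^6 ≡ 16 — none is 1, so 3 is a primitive root.
Hence the least primitive root of 31 is 3.

3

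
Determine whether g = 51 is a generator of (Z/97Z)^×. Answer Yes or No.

No

φ(97) = 97 − 1 = 96 = 2^5 · 3.
An element g generates (Z/97Z)^× iff g^(96/q) ≢ 1 (mod 97) for each prime q ∈ {2, 3}.
51^48 ≡ 96 (mod 97)  [q = 2: ≢ 1 ✓]
51^32 ≡ 1 (mod 97)  [q = 3: ≡ 1 ✗]
The check at q = 3 fails, so 51 generates a proper subgroup.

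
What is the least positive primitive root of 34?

3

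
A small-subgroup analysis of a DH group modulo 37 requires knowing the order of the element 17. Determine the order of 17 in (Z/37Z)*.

Since 17 ∈ (Z/37Z)^×, its order divides φ(37) = 37 − 1 = 36 = 2^2 · 3^2.
Divisors of 36: 1, 2, 3, 4, 6, 9, 12, 18, 36.
Test each divisor d:
17^1 ≡ 17 (mod 37)
17^2 ≡ 30 (mod 37)
17^3 ≡ 29 (mod 37)
17^4 ≡ 12 (mod 37)
17^6 ≡ 27 (mod 37)
17^9 ≡ 6 (mod 37)
17^12 ≡ 26 (mod 37)
17^18 ≡ 36 (mod 37)
17^36 ≡ 1 (mod 37) ✓
So ord_37(17) = 36.

36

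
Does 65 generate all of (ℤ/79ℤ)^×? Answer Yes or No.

No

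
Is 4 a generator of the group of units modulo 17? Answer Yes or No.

No

φ(17) = 17 − 1 = 16 = 2^4.
4 is a primitive root mod 17 iff 4^(φ(17)/q) ≢ 1 for every prime q | φ(17), i.e. q ∈ {2}.
4^8 ≡ 1 (mod 17)  [q = 2: ≡ 1 ✗]
The check at q = 2 fails, so 4 generates a proper subgroup.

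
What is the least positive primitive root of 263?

φ(263) = 263 − 1 = 262 = 2 · 131.
g is a primitive root iff g^(262/q) ≢ 1 (mod 263) for each prime q ∈ {2, 131}.
g = 2: 2^131 ≡ 1 — hits 1, so not a primitive root.
g = 3: 3^131 ≡ 1 — hits 1, so not a primitive root.
g = 4: 4^131 ≡ 1 — hits 1, so not a primitive root.
g = 5: 5^131 ≡ 262; 5^2 ≡ 25 — none is 1, so 5 is a primitive root.
Hence the least primitive root of 263 is 5.

5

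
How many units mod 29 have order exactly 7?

φ(29) = 29 − 1 = 28 = 2^2 · 7.
In a cyclic group of order 28, there are φ(d) elements of order d for each divisor d of 28, and zero for non-divisors.
7 | 28, and φ(7) = 7 − 1 = 6.

6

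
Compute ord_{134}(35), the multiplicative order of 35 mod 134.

Since 35 ∈ (Z/134Z)^×, its order divides φ(134) = φ(2)·φ(67) = 1·66 = 66 = 2 · 3 · 11.
Divisors of 66: 1, 2, 3, 6, 11, 22, 33, 66.
Evaluate successive powers at the divisors of 66:
35^1 ≡ 35 (mod 134)
35^2 ≡ 19 (mod 134)
35^3 ≡ 129 (mod 134)
35^6 ≡ 25 (mod 134)
35^11 ≡ 37 (mod 134)
35^22 ≡ 29 (mod 134)
35^33 ≡ 1 (mod 134) ✓
So ord_134(35) = 33.

33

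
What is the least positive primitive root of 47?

5

φ(47) = 47 − 1 = 46 = 2 · 23.
Test candidates g = 2, 3, … against the prime factors q ∈ {2, 23} of φ(47): g is a generator iff g^(46/q) ≢ 1 for every such q.
g = 2: 2^23 ≡ 1 — hits 1, so not a primitive root.
g = 3: 3^23 ≡ 1 — hits 1, so not a primitive root.
g = 4: 4^23 ≡ 1 — hits 1, so not a primitive root.
g = 5: 5^23 ≡ 46; 5^2 ≡ 25 — none is 1, so 5 is a primitive root.
So 5 is the smallest generator of (Z/47Z)^×.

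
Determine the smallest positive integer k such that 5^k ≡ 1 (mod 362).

15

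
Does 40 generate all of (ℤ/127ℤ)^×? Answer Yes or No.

φ(127) = 127 − 1 = 126 = 2 · 3^2 · 7.
Test 40^(126/q) mod 127 for each prime factor q of 126:
40^63 ≡ 126 (mod 127)  [q = 2: ≢ 1 ✓]
40^42 ≡ 1 (mod 127)  [q = 3: ≡ 1 ✗]
40^18 ≡ 16 (mod 127)  [q = 7: ≢ 1 ✓]
40^42 ≡ 1 shows ord(40) | 42, strictly less than φ(127); not a primitive root.

No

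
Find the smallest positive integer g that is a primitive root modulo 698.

φ(698) = φ(2)·φ(349) = 1·348 = 348 = 2^2 · 3 · 29.
Test candidates g = 2, 3, … against the prime factors q ∈ {2, 3, 29} of φ(698): g is a generator iff g^(348/q) ≢ 1 for every such q.
g = 2: gcd(2, 698) = 2 > 1, not a unit — skip.
g = 3: 3^174 ≡ 1 — hits 1, so not a primitive root.
g = 4: gcd(4, 698) = 2 > 1, not a unit — skip.
g = 5: 5^174 ≡ 1 — hits 1, so not a primitive root.
g = 6: gcd(6, 698) = 2 > 1, not a unit — skip.
g = 7: 7^174 ≡ 697; 7^116 ≡ 575; 7^12 ≡ 249 — none is 1, so 7 is a primitive root.
Hence the least primitive root of 698 is 7.

7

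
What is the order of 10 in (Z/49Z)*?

42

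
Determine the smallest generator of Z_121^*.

2

φ(121) = φ(11^2) = 11·(11−1) = 110 = 2 · 5 · 11.
Test candidates g = 2, 3, … against the prime factors q ∈ {2, 5, 11} of φ(121): g is a generator iff g^(110/q) ≢ 1 for every such q.
g = 2: 2^55 ≡ 120; 2^22 ≡ 81; 2^10 ≡ 56 — none is 1, so 2 is a primitive root.
Hence the least primitive root of 121 is 2.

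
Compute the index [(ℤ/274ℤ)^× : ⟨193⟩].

8

By Lagrange's theorem, ord_274(193) divides φ(274) = φ(2)·φ(137) = 1·136 = 136 = 2^3 · 17.
Divisors of 136: 1, 2, 4, 8, 17, 34, 68, 136.
Check 193^d mod 274 for each divisor in increasing order:
193^1 ≡ 193
193^2 ≡ 259
193^4 ≡ 225
193^8 ≡ 209
193^17 ≡ 1
So ord_274(193) = 17, hence |⟨193⟩| = 17.
The index is φ(274) / ord(193) = 136 / 17 = 8.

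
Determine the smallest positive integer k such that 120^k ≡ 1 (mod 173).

172

ord(120) | φ(173) = 173 − 1 = 172 = 2^2 · 43.
Divisors of 172: 1, 2, 4, 43, 86, 172.
Compute 120^d (mod 173) for the divisors d until we hit 1:
120^1 ≡ 120 (mod 173)
120^2 ≡ 41 (mod 173)
120^4 ≡ 124 (mod 173)
120^43 ≡ 80 (mod 173)
120^86 ≡ 172 (mod 173)
120^172 ≡ 1 (mod 173) ✓
So ord_173(120) = 172.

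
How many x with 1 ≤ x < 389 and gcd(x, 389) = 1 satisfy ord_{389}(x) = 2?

φ(389) = 389 − 1 = 388 = 2^2 · 97.
Since (Z/389Z)^× is cyclic of order 388, the number of elements of order d is φ(d) when d | 388 and 0 otherwise.
2 | 388, and φ(2) = 2 − 1 = 1.

1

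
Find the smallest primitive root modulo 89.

3

φ(89) = 89 − 1 = 88 = 2^3 · 11.
Test candidates g = 2, 3, … against the prime factors q ∈ {2, 11} of φ(89): g is a generator iff g^(88/q) ≢ 1 for every such q.
g = 2: 2^44 ≡ 1 — hits 1, so not a primitive root.
g = 3: 3^44 ≡ 88; 3^8 ≡ 64 — none is 1, so 3 is a primitive root.
So 3 is the smallest generator of (Z/89Z)^×.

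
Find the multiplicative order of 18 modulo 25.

4

The order of 18 must divide φ(25) = φ(5^2) = 5·(5−1) = 20 = 2^2 · 5.
Divisors of 20: 1, 2, 4, 5, 10, 20.
Check 18^d mod 25 for each divisor in increasing order:
18^1 ≡ 18 (mod 25)
18^2 ≡ 24 (mod 25)
18^4 ≡ 1 (mod 25) ✓
Hence ord(18) = 4.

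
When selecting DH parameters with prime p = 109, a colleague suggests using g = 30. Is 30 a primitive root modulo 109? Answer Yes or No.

φ(109) = 109 − 1 = 108 = 2^2 · 3^3.
It suffices to check that the order of 30 is not a proper divisor of 108: compute 30^(108/q) for q ∈ {2, 3}.
30^54 ≡ 108 (mod 109)  [q = 2: ≢ 1 ✓]
30^36 ≡ 45 (mod 109)  [q = 3: ≢ 1 ✓]
Every test exponent gives a nontrivial residue, hence 30 generates the full group.

Yes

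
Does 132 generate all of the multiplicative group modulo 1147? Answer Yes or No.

1147 = 31 · 37 is a product of two distinct odd primes, so (Z/1147Z)^× ≅ (Z/31Z)^× × (Z/37Z)^× is not cyclic.
No primitive root modulo 1147 exists; in particular 132 is not one.

No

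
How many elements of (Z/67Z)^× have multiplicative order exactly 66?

20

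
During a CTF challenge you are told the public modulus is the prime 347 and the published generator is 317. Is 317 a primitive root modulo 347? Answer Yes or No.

Yes

φ(347) = 347 − 1 = 346 = 2 · 173.
It suffices to check that the order of 317 is not a proper divisor of 346: compute 317^(346/q) for q ∈ {2, 173}.
317^173 ≡ 346 (mod 347)  [q = 2: ≢ 1 ✓]
317^2 ≡ 206 (mod 347)  [q = 173: ≢ 1 ✓]
All checks pass, so 317 has order 346 and is a primitive root modulo 347.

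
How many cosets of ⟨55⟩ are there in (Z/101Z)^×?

1

The order of 55 must divide φ(101) = 101 − 1 = 100 = 2^2 · 5^2.
Divisors of 100: 1, 2, 4, 5, 10, 20, 25, 50, 100.
Test each divisor d:
55^1 ≡ 55 (mod 101)
55^2 ≡ 96 (mod 101)
55^4 ≡ 25 (mod 101)
55^5 ≡ 62 (mod 101)
55^10 ≡ 6 (mod 101)
55^20 ≡ 36 (mod 101)
55^25 ≡ 10 (mod 101)
55^50 ≡ 100 (mod 101)
55^100 ≡ 1 (mod 101) ✓
So ord_101(55) = 100, hence |⟨55⟩| = 100.
[(Z/101Z)^× : ⟨55⟩] = 100/100 = 1.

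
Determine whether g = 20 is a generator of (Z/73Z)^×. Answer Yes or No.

Yes

φ(73) = 73 − 1 = 72 = 2^3 · 3^2.
Test 20^(72/q) mod 73 for each prime factor q of 72:
20^36 ≡ 72 (mod 73)  [q = 2: ≢ 1 ✓]
20^24 ≡ 64 (mod 73)  [q = 3: ≢ 1 ✓]
All checks pass, so 20 has order 72 and is a primitive root modulo 73.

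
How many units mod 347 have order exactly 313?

0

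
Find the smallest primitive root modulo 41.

6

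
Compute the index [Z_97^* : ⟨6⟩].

The order of 6 must divide φ(97) = 97 − 1 = 96 = 2^5 · 3.
Divisors of 96: 1, 2, 3, 4, 6, 8, 12, 16, 24, 32, 48, 96.
Compute 6^d (mod 97) for the divisors d until we hit 1:
6^1 ≡ 6 (mod 97)
6^2 ≡ 36 (mod 97)
6^3 ≡ 22 (mod 97)
6^4 ≡ 35 (mod 97)
6^6 ≡ 96 (mod 97)
6^8 ≡ 61 (mod 97)
6^12 ≡ 1 (mod 97) ✓
Thus |⟨6⟩| = ord(6) = 12.
The index is φ(97) / ord(6) = 96 / 12 = 8.

8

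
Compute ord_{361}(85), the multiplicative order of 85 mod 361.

Since 85 ∈ (Z/361Z)^×, its order divides φ(361) = φ(19^2) = 19·(19−1) = 342 = 2 · 3^2 · 19.
Divisors of 342: 1, 2, 3, 6, 9, 18, 19, 38, 57, 114, 171, 342.
Compute 85^d (mod 361) for the divisors d until we hit 1:
85^1 ≡ 85
85^2 ≡ 5
85^3 ≡ 64
85^6 ≡ 125
85^9 ≡ 58
85^18 ≡ 115
85^19 ≡ 28
85^38 ≡ 62
85^57 ≡ 292
85^114 ≡ 68
85^171 ≡ 1
Therefore the multiplicative order of 85 modulo 361 is 171.

171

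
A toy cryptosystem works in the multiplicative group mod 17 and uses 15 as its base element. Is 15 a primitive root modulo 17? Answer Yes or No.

No

φ(17) = 17 − 1 = 16 = 2^4.
It suffices to check that the order of 15 is not a proper divisor of 16: compute 15^(16/q) for q ∈ {2}.
15^8 ≡ 1 (mod 17)  [q = 2: ≡ 1 ✗]
Since 15^8 ≡ 1, the order of 15 divides 8 < 16, so 15 is not a primitive root.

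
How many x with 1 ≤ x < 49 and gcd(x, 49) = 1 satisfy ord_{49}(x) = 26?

0

φ(49) = φ(7^2) = 7·(7−1) = 42 = 2 · 3 · 7.
(Z/49Z)^× is cyclic (|G| = 42); a cyclic group of order m has exactly φ(d) elements of each order d | m, and none otherwise.
Since 26 ∤ 42, the count is 0.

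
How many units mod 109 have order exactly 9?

6

φ(109) = 109 − 1 = 108 = 2^2 · 3^3.
(Z/109Z)^× is cyclic (|G| = 108); a cyclic group of order m has exactly φ(d) elements of each order d | m, and none otherwise.
9 = 3^2 divides 108, and φ(9) = 6.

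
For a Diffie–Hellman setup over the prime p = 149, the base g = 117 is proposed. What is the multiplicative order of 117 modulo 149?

148

ord(117) | φ(149) = 149 − 1 = 148 = 2^2 · 37.
Divisors of 148: 1, 2, 4, 37, 74, 148.
Compute 117^d (mod 149) for the divisors d until we hit 1:
117^1 ≡ 117
117^2 ≡ 130
117^4 ≡ 63
117^37 ≡ 44
117^74 ≡ 148
117^148 ≡ 1
The smallest such exponent is 148, so the order of 117 is 148.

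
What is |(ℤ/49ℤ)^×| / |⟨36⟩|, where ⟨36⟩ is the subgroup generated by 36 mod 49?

6

The order of 36 must divide φ(49) = φ(7^2) = 7·(7−1) = 42 = 2 · 3 · 7.
Divisors of 42: 1, 2, 3, 6, 7, 14, 21, 42.
Evaluate successive powers at the divisors of 42:
36^1 ≡ 36
36^2 ≡ 22
36^3 ≡ 8
36^6 ≡ 15
36^7 ≡ 1
Thus |⟨36⟩| = ord(36) = 7.
Index = |(Z/49Z)^×| / |⟨36⟩| = 42 / 7 = 6.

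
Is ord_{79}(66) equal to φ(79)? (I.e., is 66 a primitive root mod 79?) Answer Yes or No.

φ(79) = 79 − 1 = 78 = 2 · 3 · 13.
An element g generates (Z/79Z)^× iff g^(78/q) ≢ 1 (mod 79) for each prime q ∈ {2, 3, 13}.
66^39 ≡ 78 (mod 79)  [q = 2: ≢ 1 ✓]
66^26 ≡ 23 (mod 79)  [q = 3: ≢ 1 ✓]
66^6 ≡ 67 (mod 79)  [q = 13: ≢ 1 ✓]
None equal 1, so ord_79(66) = 78: 66 is a primitive root.

Yes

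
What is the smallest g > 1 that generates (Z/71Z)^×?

φ(71) = 71 − 1 = 70 = 2 · 5 · 7.
g is a primitive root iff g^(70/q) ≢ 1 (mod 71) for each prime q ∈ {2, 5, 7}.
g = 2: 2^35 ≡ 1 — hits 1, so not a primitive root.
g = 3: 3^35 ≡ 1 — hits 1, so not a primitive root.
g = 4: 4^35 ≡ 1 — hits 1, so not a primitive root.
g = 5: 5^35 ≡ 1 — hits 1, so not a primitive root.
g = 6: 6^35 ≡ 1 — hits 1, so not a primitive root.
g = 7: 7^35 ≡ 70; 7^14 ≡ 54; 7^10 ≡ 45 — none is 1, so 7 is a primitive root.
So 7 is the smallest generator of (Z/71Z)^×.

7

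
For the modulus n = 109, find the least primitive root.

6

φ(109) = 109 − 1 = 108 = 2^2 · 3^3.
Test candidates g = 2, 3, … against the prime factors q ∈ {2, 3} of φ(109): g is a generator iff g^(108/q) ≢ 1 for every such q.
g = 2: 2^54 ≡ 108; 2^36 ≡ 1 — hits 1, so not a primitive root.
g = 3: 3^54 ≡ 1 — hits 1, so not a primitive root.
g = 4: 4^54 ≡ 1 — hits 1, so not a primitive root.
g = 5: 5^54 ≡ 1 — hits 1, so not a primitive root.
g = 6: 6^54 ≡ 108; 6^36 ≡ 63 — none is 1, so 6 is a primitive root.
So 6 is the smallest generator of (Z/109Z)^×.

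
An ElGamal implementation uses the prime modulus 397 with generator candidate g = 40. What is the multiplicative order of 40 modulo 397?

By Lagrange's theorem, ord_397(40) divides φ(397) = 397 − 1 = 396 = 2^2 · 3^2 · 11.
Divisors of 396: 1, 2, 3, 4, 6, 9, 11, 12, 18, 22, 33, 36, 44, 66, 99, 132, 198, 396.
Evaluate successive powers at the divisors of 396:
40^1 ≡ 40
40^2 ≡ 12
40^3 ≡ 83
40^4 ≡ 144
40^6 ≡ 140
40^9 ≡ 107
40^11 ≡ 93
40^12 ≡ 147
40^18 ≡ 333
40^22 ≡ 312
40^33 ≡ 35
40^36 ≡ 126
40^44 ≡ 79
40^66 ≡ 34
40^99 ≡ 396
40^132 ≡ 362
40^198 ≡ 1
The smallest such exponent is 198, so the order of 40 is 198.

198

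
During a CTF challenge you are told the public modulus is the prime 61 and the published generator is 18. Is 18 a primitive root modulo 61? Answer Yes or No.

Yes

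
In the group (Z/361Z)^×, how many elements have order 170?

0

φ(361) = φ(19^2) = 19·(19−1) = 342 = 2 · 3^2 · 19.
(Z/361Z)^× is cyclic (|G| = 342); a cyclic group of order m has exactly φ(d) elements of each order d | m, and none otherwise.
170 does not divide 342, so no element of (Z/361Z)^× has order 170.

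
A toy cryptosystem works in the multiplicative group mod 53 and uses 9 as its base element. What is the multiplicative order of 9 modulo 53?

26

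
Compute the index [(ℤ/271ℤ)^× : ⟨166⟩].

6

By Lagrange's theorem, ord_271(166) divides φ(271) = 271 − 1 = 270 = 2 · 3^3 · 5.
Divisors of 270: 1, 2, 3, 5, 6, 9, 10, 15, 18, 27, 30, 45, 54, 90, 135, 270.
Compute 166^d (mod 271) for the divisors d until we hit 1:
166^1 ≡ 166 (mod 271)
166^2 ≡ 185 (mod 271)
166^3 ≡ 87 (mod 271)
166^5 ≡ 106 (mod 271)
166^6 ≡ 252 (mod 271)
166^9 ≡ 244 (mod 271)
166^10 ≡ 125 (mod 271)
166^15 ≡ 242 (mod 271)
166^18 ≡ 187 (mod 271)
166^27 ≡ 100 (mod 271)
166^30 ≡ 28 (mod 271)
166^45 ≡ 1 (mod 271) ✓
Thus |⟨166⟩| = ord(166) = 45.
Index = |(Z/271Z)^×| / |⟨166⟩| = 270 / 45 = 6.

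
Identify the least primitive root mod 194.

φ(194) = φ(2)·φ(97) = 1·96 = 96 = 2^5 · 3.
g is a primitive root iff g^(96/q) ≢ 1 (mod 194) for each prime q ∈ {2, 3}.
g = 2: gcd(2, 194) = 2 > 1, not a unit — skip.
g = 3: 3^48 ≡ 1 — hits 1, so not a primitive root.
g = 4: gcd(4, 194) = 2 > 1, not a unit — skip.
g = 5: 5^48 ≡ 193; 5^32 ≡ 35 — none is 1, so 5 is a primitive root.
Hence the least primitive root of 194 is 5.

5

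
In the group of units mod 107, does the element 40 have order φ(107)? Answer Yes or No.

No

φ(107) = 107 − 1 = 106 = 2 · 53.
40 is a primitive root mod 107 iff 40^(φ(107)/q) ≢ 1 for every prime q | φ(107), i.e. q ∈ {2, 53}.
40^53 ≡ 1 (mod 107)  [q = 2: ≡ 1 ✗]
40^2 ≡ 102 (mod 107)  [q = 53: ≢ 1 ✓]
40^53 ≡ 1 shows ord(40) | 53, strictly less than φ(107); not a primitive root.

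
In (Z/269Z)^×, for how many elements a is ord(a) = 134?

φ(269) = 269 − 1 = 268 = 2^2 · 67.
In a cyclic group of order 268, there are φ(d) elements of order d for each divisor d of 268, and zero for non-divisors.
134 = 2 · 67 divides 268, and φ(134) = 66.

66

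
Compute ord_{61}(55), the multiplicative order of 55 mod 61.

By Lagrange's theorem, ord_61(55) divides φ(61) = 61 − 1 = 60 = 2^2 · 3 · 5.
Divisors of 60: 1, 2, 3, 4, 5, 6, 10, 12, 15, 20, 30, 60.
Test each divisor d:
55^1 ≡ 55 (mod 61)
55^2 ≡ 36 (mod 61)
55^3 ≡ 28 (mod 61)
55^4 ≡ 15 (mod 61)
55^5 ≡ 32 (mod 61)
55^6 ≡ 52 (mod 61)
55^10 ≡ 48 (mod 61)
55^12 ≡ 20 (mod 61)
55^15 ≡ 11 (mod 61)
55^20 ≡ 47 (mod 61)
55^30 ≡ 60 (mod 61)
55^60 ≡ 1 (mod 61) ✓
Hence ord(55) = 60.

60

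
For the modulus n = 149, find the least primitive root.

φ(149) = 149 − 1 = 148 = 2^2 · 37.
Test candidates g = 2, 3, … against the prime factors q ∈ {2, 37} of φ(149): g is a generator iff g^(148/q) ≢ 1 for every such q.
g = 2: 2^74 ≡ 148; 2^4 ≡ 16 — none is 1, so 2 is a primitive root.
Hence the least primitive root of 149 is 2.

2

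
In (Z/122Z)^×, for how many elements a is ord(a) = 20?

8

φ(122) = φ(2)·φ(61) = 1·60 = 60 = 2^2 · 3 · 5.
In a cyclic group of order 60, there are φ(d) elements of order d for each divisor d of 60, and zero for non-divisors.
20 = 2^2 · 5 divides 60, and φ(20) = 8.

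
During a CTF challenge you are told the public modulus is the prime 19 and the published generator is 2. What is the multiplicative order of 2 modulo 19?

18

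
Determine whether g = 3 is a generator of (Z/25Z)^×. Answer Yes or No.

φ(25) = φ(5^2) = 5·(5−1) = 20 = 2^2 · 5.
Test 3^(20/q) mod 25 for each prime factor q of 20:
3^10 ≡ 24 (mod 25)  [q = 2: ≢ 1 ✓]
3^4 ≡ 6 (mod 25)  [q = 5: ≢ 1 ✓]
None equal 1, so ord_25(3) = 20: 3 is a primitive root.

Yes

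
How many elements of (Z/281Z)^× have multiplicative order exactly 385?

φ(281) = 281 − 1 = 280 = 2^3 · 5 · 7.
In a cyclic group of order 280, there are φ(d) elements of order d for each divisor d of 280, and zero for non-divisors.
Since 385 ∤ 280, the count is 0.

0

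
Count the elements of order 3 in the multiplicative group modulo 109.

2

φ(109) = 109 − 1 = 108 = 2^2 · 3^3.
In a cyclic group of order 108, there are φ(d) elements of order d for each divisor d of 108, and zero for non-divisors.
3 | 108, and φ(3) = 3 − 1 = 2.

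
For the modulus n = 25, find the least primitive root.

2

φ(25) = φ(5^2) = 5·(5−1) = 20 = 2^2 · 5.
g is a primitive root iff g^(20/q) ≢ 1 (mod 25) for each prime q ∈ {2, 5}.
g = 2: 2^10 ≡ 24; 2^4 ≡ 16 — none is 1, so 2 is a primitive root.
So 2 is the smallest generator of (Z/25Z)^×.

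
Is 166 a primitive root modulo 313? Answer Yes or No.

No

φ(313) = 313 − 1 = 312 = 2^3 · 3 · 13.
An element g generates (Z/313Z)^× iff g^(312/q) ≢ 1 (mod 313) for each prime q ∈ {2, 3, 13}.
166^156 ≡ 1 (mod 313)  [q = 2: ≡ 1 ✗]
166^104 ≡ 98 (mod 313)  [q = 3: ≢ 1 ✓]
166^24 ≡ 44 (mod 313)  [q = 13: ≢ 1 ✓]
166^156 ≡ 1 shows ord(166) | 156, strictly less than φ(313); not a primitive root.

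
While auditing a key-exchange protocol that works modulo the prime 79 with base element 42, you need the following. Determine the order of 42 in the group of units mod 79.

Since 42 ∈ (Z/79Z)^×, its order divides φ(79) = 79 − 1 = 78 = 2 · 3 · 13.
Divisors of 78: 1, 2, 3, 6, 13, 26, 39, 78.
Test each divisor d:
42^1 ≡ 42 (mod 79)
42^2 ≡ 26 (mod 79)
42^3 ≡ 65 (mod 79)
42^6 ≡ 38 (mod 79)
42^13 ≡ 55 (mod 79)
42^26 ≡ 23 (mod 79)
42^39 ≡ 1 (mod 79) ✓
The smallest such exponent is 39, so the order of 42 is 39.

39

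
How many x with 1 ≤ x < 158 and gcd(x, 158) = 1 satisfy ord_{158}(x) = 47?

φ(158) = φ(2)·φ(79) = 1·78 = 78 = 2 · 3 · 13.
(Z/158Z)^× is cyclic (|G| = 78); a cyclic group of order m has exactly φ(d) elements of each order d | m, and none otherwise.
Since 47 ∤ 78, the count is 0.

0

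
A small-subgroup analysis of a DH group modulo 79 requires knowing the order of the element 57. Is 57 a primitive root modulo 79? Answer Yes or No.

No

φ(79) = 79 − 1 = 78 = 2 · 3 · 13.
An element g generates (Z/79Z)^× iff g^(78/q) ≢ 1 (mod 79) for each prime q ∈ {2, 3, 13}.
57^39 ≡ 78 (mod 79)  [q = 2: ≢ 1 ✓]
57^26 ≡ 1 (mod 79)  [q = 3: ≡ 1 ✗]
57^6 ≡ 52 (mod 79)  [q = 13: ≢ 1 ✓]
The check at q = 3 fails, so 57 generates a proper subgroup.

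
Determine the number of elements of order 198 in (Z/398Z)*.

60

φ(398) = φ(2)·φ(199) = 1·198 = 198 = 2 · 3^2 · 11.
(Z/398Z)^× is cyclic (|G| = 198); a cyclic group of order m has exactly φ(d) elements of each order d | m, and none otherwise.
198 = 2 · 3^2 · 11 divides 198, and φ(198) = 60.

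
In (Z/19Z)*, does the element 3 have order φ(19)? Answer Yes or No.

φ(19) = 19 − 1 = 18 = 2 · 3^2.
It suffices to check that the order of 3 is not a proper divisor of 18: compute 3^(18/q) for q ∈ {2, 3}.
3^9 ≡ 18 (mod 19)  [q = 2: ≢ 1 ✓]
3^6 ≡ 7 (mod 19)  [q = 3: ≢ 1 ✓]
Every test exponent gives a nontrivial residue, hence 3 generates the full group.

Yes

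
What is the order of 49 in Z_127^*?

63

Since 49 ∈ (Z/127Z)^×, its order divides φ(127) = 127 − 1 = 126 = 2 · 3^2 · 7.
Divisors of 126: 1, 2, 3, 6, 7, 9, 14, 18, 21, 42, 63, 126.
Compute 49^d (mod 127) for the divisors d until we hit 1:
49^1 ≡ 49
49^2 ≡ 115
49^3 ≡ 47
49^6 ≡ 50
49^7 ≡ 37
49^9 ≡ 64
49^14 ≡ 99
49^18 ≡ 32
49^21 ≡ 107
49^42 ≡ 19
49^63 ≡ 1
The smallest such exponent is 63, so the order of 49 is 63.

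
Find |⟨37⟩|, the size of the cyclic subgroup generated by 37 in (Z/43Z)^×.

ord(37) | φ(43) = 43 − 1 = 42 = 2 · 3 · 7.
Divisors of 42: 1, 2, 3, 6, 7, 14, 21, 42.
Evaluate successive powers at the divisors of 42:
37^1 ≡ 37 (mod 43)
37^2 ≡ 36 (mod 43)
37^3 ≡ 42 (mod 43)
37^6 ≡ 1 (mod 43) ✓
So ord_43(37) = 6.

6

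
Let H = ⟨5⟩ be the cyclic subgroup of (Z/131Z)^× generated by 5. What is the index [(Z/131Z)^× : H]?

2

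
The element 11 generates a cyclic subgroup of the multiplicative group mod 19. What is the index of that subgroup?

6

Since 11 ∈ (Z/19Z)^×, its order divides φ(19) = 19 − 1 = 18 = 2 · 3^2.
Divisors of 18: 1, 2, 3, 6, 9, 18.
Evaluate successive powers at the divisors of 18:
11^1 ≡ 11 (mod 19)
11^2 ≡ 7 (mod 19)
11^3 ≡ 1 (mod 19) ✓
Thus |⟨11⟩| = ord(11) = 3.
The index is φ(19) / ord(11) = 18 / 3 = 6.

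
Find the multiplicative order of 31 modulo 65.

ord(31) | φ(65) = φ(5·13) = (5−1)·(13−1) = 4·12 = 48 = 2^4 · 3.
Divisors of 48: 1, 2, 3, 4, 6, 8, 12, 16, 24, 48.
Test each divisor d:
31^1 ≡ 31
31^2 ≡ 51
31^3 ≡ 21
31^4 ≡ 1
Hence ord(31) = 4.

4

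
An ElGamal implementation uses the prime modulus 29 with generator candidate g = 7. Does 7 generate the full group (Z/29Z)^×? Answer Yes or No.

No

φ(29) = 29 − 1 = 28 = 2^2 · 7.
It suffices to check that the order of 7 is not a proper divisor of 28: compute 7^(28/q) for q ∈ {2, 7}.
7^14 ≡ 1 (mod 29)  [q = 2: ≡ 1 ✗]
7^4 ≡ 23 (mod 29)  [q = 7: ≢ 1 ✓]
7^14 ≡ 1 shows ord(7) | 14, strictly less than φ(29); not a primitive root.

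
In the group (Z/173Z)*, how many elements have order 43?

φ(173) = 173 − 1 = 172 = 2^2 · 43.
In a cyclic group of order 172, there are φ(d) elements of order d for each divisor d of 172, and zero for non-divisors.
43 | 172, and φ(43) = 43 − 1 = 42.

42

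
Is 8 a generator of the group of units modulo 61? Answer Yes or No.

φ(61) = 61 − 1 = 60 = 2^2 · 3 · 5.
It suffices to check that the order of 8 is not a proper divisor of 60: compute 8^(60/q) for q ∈ {2, 3, 5}.
8^30 ≡ 60 (mod 61)  [q = 2: ≢ 1 ✓]
8^20 ≡ 1 (mod 61)  [q = 3: ≡ 1 ✗]
8^12 ≡ 58 (mod 61)  [q = 5: ≢ 1 ✓]
8^20 ≡ 1 shows ord(8) | 20, strictly less than φ(61); not a primitive root.

No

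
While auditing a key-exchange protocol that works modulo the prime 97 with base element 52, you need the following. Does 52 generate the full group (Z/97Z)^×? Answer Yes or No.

No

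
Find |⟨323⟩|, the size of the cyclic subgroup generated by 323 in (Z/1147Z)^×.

30

ord(323) | φ(1147) = φ(31·37) = (31−1)·(37−1) = 30·36 = 1080 = 2^3 · 3^3 · 5.
Divisors of 1080: 1, 2, 3, 4, 5, 6, 8, 9, 10, 12, 15, 18, 20, 24, 27, 30, 36, 40, 45, 54, 60, 72, 90, 108, 120, 135, 180, 216, 270, 360, 540, 1080.
Evaluate successive powers at the divisors of 1080:
323^1 ≡ 323 (mod 1147)
323^2 ≡ 1099 (mod 1147)
323^3 ≡ 554 (mod 1147)
323^4 ≡ 10 (mod 1147)
323^5 ≡ 936 (mod 1147)
323^6 ≡ 667 (mod 1147)
323^8 ≡ 100 (mod 1147)
323^9 ≡ 184 (mod 1147)
323^10 ≡ 935 (mod 1147)
323^12 ≡ 1000 (mod 1147)
323^15 ≡ 1146 (mod 1147)
323^18 ≡ 593 (mod 1147)
323^20 ≡ 211 (mod 1147)
323^24 ≡ 963 (mod 1147)
323^27 ≡ 147 (mod 1147)
323^30 ≡ 1 (mod 1147) ✓
Therefore the multiplicative order of 323 modulo 1147 is 30.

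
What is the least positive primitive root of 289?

φ(289) = φ(17^2) = 17·(17−1) = 272 = 2^4 · 17.
Test candidates g = 2, 3, … against the prime factors q ∈ {2, 17} of φ(289): g is a generator iff g^(272/q) ≢ 1 for every such q.
g = 2: 2^136 ≡ 1 — hits 1, so not a primitive root.
g = 3: 3^136 ≡ 288; 3^16 ≡ 171 — none is 1, so 3 is a primitive root.
The smallest primitive root modulo 289 is 3.

3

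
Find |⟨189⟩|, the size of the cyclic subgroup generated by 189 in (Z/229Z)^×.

ord(189) | φ(229) = 229 − 1 = 228 = 2^2 · 3 · 19.
Divisors of 228: 1, 2, 3, 4, 6, 12, 19, 38, 57, 76, 114, 228.
Compute 189^d (mod 229) for the divisors d until we hit 1:
189^1 ≡ 189 (mod 229)
189^2 ≡ 226 (mod 229)
189^3 ≡ 120 (mod 229)
189^4 ≡ 9 (mod 229)
189^6 ≡ 202 (mod 229)
189^12 ≡ 42 (mod 229)
189^19 ≡ 18 (mod 229)
189^38 ≡ 95 (mod 229)
189^57 ≡ 107 (mod 229)
189^76 ≡ 94 (mod 229)
189^114 ≡ 228 (mod 229)
189^228 ≡ 1 (mod 229) ✓
So ord_229(189) = 228.

228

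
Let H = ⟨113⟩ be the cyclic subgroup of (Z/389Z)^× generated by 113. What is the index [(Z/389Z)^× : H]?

4

By Lagrange's theorem, ord_389(113) divides φ(389) = 389 − 1 = 388 = 2^2 · 97.
Divisors of 388: 1, 2, 4, 97, 194, 388.
Compute 113^d (mod 389) for the divisors d until we hit 1:
113^1 ≡ 113 (mod 389)
113^2 ≡ 321 (mod 389)
113^4 ≡ 345 (mod 389)
113^97 ≡ 1 (mod 389) ✓
The order of 113 is 97, so the subgroup it generates has 97 elements.
The index is φ(389) / ord(113) = 388 / 97 = 4.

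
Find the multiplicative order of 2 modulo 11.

10

The order of 2 must divide φ(11) = 11 − 1 = 10 = 2 · 5.
Divisors of 10: 1, 2, 5, 10.
Evaluate successive powers at the divisors of 10:
2^1 ≡ 2 (mod 11)
2^2 ≡ 4 (mod 11)
2^5 ≡ 10 (mod 11)
2^10 ≡ 1 (mod 11) ✓
Therefore the multiplicative order of 2 modulo 11 is 10.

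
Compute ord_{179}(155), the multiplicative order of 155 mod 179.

The order of 155 must divide φ(179) = 179 − 1 = 178 = 2 · 89.
Divisors of 178: 1, 2, 89, 178.
Compute 155^d (mod 179) for the divisors d until we hit 1:
155^1 ≡ 155
155^2 ≡ 39
155^89 ≡ 1
Therefore the multiplicative order of 155 modulo 179 is 89.

89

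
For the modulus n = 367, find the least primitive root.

φ(367) = 367 − 1 = 366 = 2 · 3 · 61.
g is a primitive root iff g^(366/q) ≢ 1 (mod 367) for each prime q ∈ {2, 3, 61}.
g = 2: 2^183 ≡ 1 — hits 1, so not a primitive root.
g = 3: 3^183 ≡ 366; 3^122 ≡ 1 — hits 1, so not a primitive root.
g = 4: 4^183 ≡ 1 — hits 1, so not a primitive root.
g = 5: 5^183 ≡ 366; 5^122 ≡ 1 — hits 1, so not a primitive root.
g = 6: 6^183 ≡ 366; 6^122 ≡ 283; 6^6 ≡ 47 — none is 1, so 6 is a primitive root.
The smallest primitive root modulo 367 is 6.

6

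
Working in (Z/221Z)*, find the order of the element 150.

48

ord(150) | φ(221) = φ(13·17) = (13−1)·(17−1) = 12·16 = 192 = 2^6 · 3.
Divisors of 192: 1, 2, 3, 4, 6, 8, 12, 16, 24, 32, 48, 64, 96, 192.
Compute 150^d (mod 221) for the divisors d until we hit 1:
150^1 ≡ 150
150^2 ≡ 179
150^3 ≡ 109
150^4 ≡ 217
150^6 ≡ 168
150^8 ≡ 16
150^12 ≡ 157
150^16 ≡ 35
150^24 ≡ 118
150^32 ≡ 120
150^48 ≡ 1
So ord_221(150) = 48.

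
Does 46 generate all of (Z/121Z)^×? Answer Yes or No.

Yes

φ(121) = φ(11^2) = 11·(11−1) = 110 = 2 · 5 · 11.
It suffices to check that the order of 46 is not a proper divisor of 110: compute 46^(110/q) for q ∈ {2, 5, 11}.
46^55 ≡ 120 (mod 121)  [q = 2: ≢ 1 ✓]
46^22 ≡ 81 (mod 121)  [q = 5: ≢ 1 ✓]
46^10 ≡ 34 (mod 121)  [q = 11: ≢ 1 ✓]
All checks pass, so 46 has order 110 and is a primitive root modulo 121.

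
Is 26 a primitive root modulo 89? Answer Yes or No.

φ(89) = 89 − 1 = 88 = 2^3 · 11.
It suffices to check that the order of 26 is not a proper divisor of 88: compute 26^(88/q) for q ∈ {2, 11}.
26^44 ≡ 88 (mod 89)  [q = 2: ≢ 1 ✓]
26^8 ≡ 8 (mod 89)  [q = 11: ≢ 1 ✓]
Every test exponent gives a nontrivial residue, hence 26 generates the full group.

Yes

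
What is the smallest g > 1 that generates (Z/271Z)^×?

6

φ(271) = 271 − 1 = 270 = 2 · 3^3 · 5.
g is a primitive root iff g^(270/q) ≢ 1 (mod 271) for each prime q ∈ {2, 3, 5}.
g = 2: 2^135 ≡ 1 — hits 1, so not a primitive root.
g = 3: 3^135 ≡ 270; 3^90 ≡ 1 — hits 1, so not a primitive root.
g = 4: 4^135 ≡ 1 — hits 1, so not a primitive root.
g = 5: 5^135 ≡ 1 — hits 1, so not a primitive root.
g = 6: 6^135 ≡ 270; 6^90 ≡ 242; 6^54 ≡ 10 — none is 1, so 6 is a primitive root.
Hence the least primitive root of 271 is 6.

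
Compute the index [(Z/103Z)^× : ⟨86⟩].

1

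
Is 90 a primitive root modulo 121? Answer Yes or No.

Yes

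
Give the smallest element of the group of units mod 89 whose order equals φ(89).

φ(89) = 89 − 1 = 88 = 2^3 · 11.
g is a primitive root iff g^(88/q) ≢ 1 (mod 89) for each prime q ∈ {2, 11}.
g = 2: 2^44 ≡ 1 — hits 1, so not a primitive root.
g = 3: 3^44 ≡ 88; 3^8 ≡ 64 — none is 1, so 3 is a primitive root.
The smallest primitive root modulo 89 is 3.

3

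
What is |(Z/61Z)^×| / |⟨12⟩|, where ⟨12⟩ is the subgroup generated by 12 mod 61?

4

The order of 12 must divide φ(61) = 61 − 1 = 60 = 2^2 · 3 · 5.
Divisors of 60: 1, 2, 3, 4, 5, 6, 10, 12, 15, 20, 30, 60.
Test each divisor d:
12^1 ≡ 12 (mod 61)
12^2 ≡ 22 (mod 61)
12^3 ≡ 20 (mod 61)
12^4 ≡ 57 (mod 61)
12^5 ≡ 13 (mod 61)
12^6 ≡ 34 (mod 61)
12^10 ≡ 47 (mod 61)
12^12 ≡ 58 (mod 61)
12^15 ≡ 1 (mod 61) ✓
So ord_61(12) = 15, hence |⟨12⟩| = 15.
The index is φ(61) / ord(12) = 60 / 15 = 4.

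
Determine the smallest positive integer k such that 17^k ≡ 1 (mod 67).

The order of 17 must divide φ(67) = 67 − 1 = 66 = 2 · 3 · 11.
Divisors of 66: 1, 2, 3, 6, 11, 22, 33, 66.
Check 17^d mod 67 for each divisor in increasing order:
17^1 ≡ 17 (mod 67)
17^2 ≡ 21 (mod 67)
17^3 ≡ 22 (mod 67)
17^6 ≡ 15 (mod 67)
17^11 ≡ 29 (mod 67)
17^22 ≡ 37 (mod 67)
17^33 ≡ 1 (mod 67) ✓
So ord_67(17) = 33.

33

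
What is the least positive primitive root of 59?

φ(59) = 59 − 1 = 58 = 2 · 29.
g is a primitive root iff g^(58/q) ≢ 1 (mod 59) for each prime q ∈ {2, 29}.
g = 2: 2^29 ≡ 58; 2^2 ≡ 4 — none is 1, so 2 is a primitive root.
Hence the least primitive root of 59 is 2.

2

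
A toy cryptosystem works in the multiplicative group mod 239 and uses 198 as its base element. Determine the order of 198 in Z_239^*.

Since 198 ∈ (Z/239Z)^×, its order divides φ(239) = 239 − 1 = 238 = 2 · 7 · 17.
Divisors of 238: 1, 2, 7, 14, 17, 34, 119, 238.
Compute 198^d (mod 239) for the divisors d until we hit 1:
198^1 ≡ 198 (mod 239)
198^2 ≡ 8 (mod 239)
198^7 ≡ 40 (mod 239)
198^14 ≡ 166 (mod 239)
198^17 ≡ 44 (mod 239)
198^34 ≡ 24 (mod 239)
198^119 ≡ 1 (mod 239) ✓
Therefore the multiplicative order of 198 modulo 239 is 119.

119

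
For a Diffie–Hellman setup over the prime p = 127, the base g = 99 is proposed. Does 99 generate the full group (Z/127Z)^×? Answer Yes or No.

φ(127) = 127 − 1 = 126 = 2 · 3^2 · 7.
Test 99^(126/q) mod 127 for each prime factor q of 126:
99^63 ≡ 1 (mod 127)  [q = 2: ≡ 1 ✗]
99^42 ≡ 107 (mod 127)  [q = 3: ≢ 1 ✓]
99^18 ≡ 1 (mod 127)  [q = 7: ≡ 1 ✗]
99^63 ≡ 1 shows ord(99) | 63, strictly less than φ(127); not a primitive root.

No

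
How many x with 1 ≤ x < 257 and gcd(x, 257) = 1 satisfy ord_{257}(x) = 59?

φ(257) = 257 − 1 = 256 = 2^8.
Since (Z/257Z)^× is cyclic of order 256, the number of elements of order d is φ(d) when d | 256 and 0 otherwise.
Here 256 is not a multiple of 59, so there are no elements of order 59.

0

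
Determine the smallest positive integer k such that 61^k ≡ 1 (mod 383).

382

The order of 61 must divide φ(383) = 383 − 1 = 382 = 2 · 191.
Divisors of 382: 1, 2, 191, 382.
Check 61^d mod 383 for each divisor in increasing order:
61^1 ≡ 61
61^2 ≡ 274
61^191 ≡ 382
61^382 ≡ 1
So ord_383(61) = 382.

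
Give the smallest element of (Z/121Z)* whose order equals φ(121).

2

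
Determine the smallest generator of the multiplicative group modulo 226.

3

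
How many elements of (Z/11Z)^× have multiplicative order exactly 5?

4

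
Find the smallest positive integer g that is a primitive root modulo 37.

2

φ(37) = 37 − 1 = 36 = 2^2 · 3^2.
g is a primitive root iff g^(36/q) ≢ 1 (mod 37) for each prime q ∈ {2, 3}.
g = 2: 2^18 ≡ 36; 2^12 ≡ 26 — none is 1, so 2 is a primitive root.
So 2 is the smallest generator of (Z/37Z)^×.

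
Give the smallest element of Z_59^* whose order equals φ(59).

φ(59) = 59 − 1 = 58 = 2 · 29.
g is a primitive root iff g^(58/q) ≢ 1 (mod 59) for each prime q ∈ {2, 29}.
g = 2: 2^29 ≡ 58; 2^2 ≡ 4 — none is 1, so 2 is a primitive root.
So 2 is the smallest generator of (Z/59Z)^×.

2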